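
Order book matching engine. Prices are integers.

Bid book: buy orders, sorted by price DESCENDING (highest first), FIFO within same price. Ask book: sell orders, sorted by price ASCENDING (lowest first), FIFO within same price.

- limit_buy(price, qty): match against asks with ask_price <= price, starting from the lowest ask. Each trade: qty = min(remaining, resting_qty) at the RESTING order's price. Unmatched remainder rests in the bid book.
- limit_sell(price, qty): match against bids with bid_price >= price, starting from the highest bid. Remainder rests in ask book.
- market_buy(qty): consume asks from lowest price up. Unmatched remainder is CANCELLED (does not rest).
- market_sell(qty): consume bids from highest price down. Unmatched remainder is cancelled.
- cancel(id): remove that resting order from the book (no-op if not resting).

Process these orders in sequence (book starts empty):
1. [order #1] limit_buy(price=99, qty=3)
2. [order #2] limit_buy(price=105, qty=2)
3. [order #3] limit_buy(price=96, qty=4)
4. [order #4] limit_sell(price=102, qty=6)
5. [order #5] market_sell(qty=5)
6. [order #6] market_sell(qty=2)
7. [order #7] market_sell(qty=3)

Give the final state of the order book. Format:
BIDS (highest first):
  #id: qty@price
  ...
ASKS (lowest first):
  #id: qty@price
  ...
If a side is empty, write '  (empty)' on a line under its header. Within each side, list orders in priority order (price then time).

Answer: BIDS (highest first):
  (empty)
ASKS (lowest first):
  #4: 4@102

Derivation:
After op 1 [order #1] limit_buy(price=99, qty=3): fills=none; bids=[#1:3@99] asks=[-]
After op 2 [order #2] limit_buy(price=105, qty=2): fills=none; bids=[#2:2@105 #1:3@99] asks=[-]
After op 3 [order #3] limit_buy(price=96, qty=4): fills=none; bids=[#2:2@105 #1:3@99 #3:4@96] asks=[-]
After op 4 [order #4] limit_sell(price=102, qty=6): fills=#2x#4:2@105; bids=[#1:3@99 #3:4@96] asks=[#4:4@102]
After op 5 [order #5] market_sell(qty=5): fills=#1x#5:3@99 #3x#5:2@96; bids=[#3:2@96] asks=[#4:4@102]
After op 6 [order #6] market_sell(qty=2): fills=#3x#6:2@96; bids=[-] asks=[#4:4@102]
After op 7 [order #7] market_sell(qty=3): fills=none; bids=[-] asks=[#4:4@102]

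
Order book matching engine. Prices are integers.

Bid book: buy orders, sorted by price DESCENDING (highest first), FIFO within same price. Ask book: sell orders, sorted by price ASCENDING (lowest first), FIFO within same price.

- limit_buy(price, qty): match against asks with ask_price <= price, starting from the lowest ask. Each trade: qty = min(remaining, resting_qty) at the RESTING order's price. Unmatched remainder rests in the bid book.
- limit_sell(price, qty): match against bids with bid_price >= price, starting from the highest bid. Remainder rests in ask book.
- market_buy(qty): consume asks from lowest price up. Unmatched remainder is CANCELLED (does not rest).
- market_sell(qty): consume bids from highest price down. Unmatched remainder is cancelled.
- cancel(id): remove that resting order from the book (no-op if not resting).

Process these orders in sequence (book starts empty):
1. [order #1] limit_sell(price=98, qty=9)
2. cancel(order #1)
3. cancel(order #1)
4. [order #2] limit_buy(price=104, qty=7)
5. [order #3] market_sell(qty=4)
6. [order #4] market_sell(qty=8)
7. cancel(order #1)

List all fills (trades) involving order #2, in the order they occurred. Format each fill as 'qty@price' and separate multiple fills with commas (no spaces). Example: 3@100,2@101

After op 1 [order #1] limit_sell(price=98, qty=9): fills=none; bids=[-] asks=[#1:9@98]
After op 2 cancel(order #1): fills=none; bids=[-] asks=[-]
After op 3 cancel(order #1): fills=none; bids=[-] asks=[-]
After op 4 [order #2] limit_buy(price=104, qty=7): fills=none; bids=[#2:7@104] asks=[-]
After op 5 [order #3] market_sell(qty=4): fills=#2x#3:4@104; bids=[#2:3@104] asks=[-]
After op 6 [order #4] market_sell(qty=8): fills=#2x#4:3@104; bids=[-] asks=[-]
After op 7 cancel(order #1): fills=none; bids=[-] asks=[-]

Answer: 4@104,3@104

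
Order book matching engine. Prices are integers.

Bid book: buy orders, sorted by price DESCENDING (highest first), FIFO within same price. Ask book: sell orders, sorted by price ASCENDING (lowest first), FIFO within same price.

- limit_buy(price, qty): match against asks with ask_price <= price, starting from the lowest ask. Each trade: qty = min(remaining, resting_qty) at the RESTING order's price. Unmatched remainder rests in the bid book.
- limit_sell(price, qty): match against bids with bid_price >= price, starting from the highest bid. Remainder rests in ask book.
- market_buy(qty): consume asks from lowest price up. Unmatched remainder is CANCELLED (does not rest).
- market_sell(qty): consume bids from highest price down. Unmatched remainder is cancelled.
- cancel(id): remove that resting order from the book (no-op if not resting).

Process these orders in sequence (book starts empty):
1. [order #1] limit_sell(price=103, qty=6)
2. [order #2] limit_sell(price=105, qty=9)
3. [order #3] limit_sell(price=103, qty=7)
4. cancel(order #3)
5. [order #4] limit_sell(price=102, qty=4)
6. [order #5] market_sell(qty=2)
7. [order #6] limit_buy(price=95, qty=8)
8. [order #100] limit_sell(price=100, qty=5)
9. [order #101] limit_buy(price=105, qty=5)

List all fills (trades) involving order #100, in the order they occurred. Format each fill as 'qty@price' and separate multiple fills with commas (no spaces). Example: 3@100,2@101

Answer: 5@100

Derivation:
After op 1 [order #1] limit_sell(price=103, qty=6): fills=none; bids=[-] asks=[#1:6@103]
After op 2 [order #2] limit_sell(price=105, qty=9): fills=none; bids=[-] asks=[#1:6@103 #2:9@105]
After op 3 [order #3] limit_sell(price=103, qty=7): fills=none; bids=[-] asks=[#1:6@103 #3:7@103 #2:9@105]
After op 4 cancel(order #3): fills=none; bids=[-] asks=[#1:6@103 #2:9@105]
After op 5 [order #4] limit_sell(price=102, qty=4): fills=none; bids=[-] asks=[#4:4@102 #1:6@103 #2:9@105]
After op 6 [order #5] market_sell(qty=2): fills=none; bids=[-] asks=[#4:4@102 #1:6@103 #2:9@105]
After op 7 [order #6] limit_buy(price=95, qty=8): fills=none; bids=[#6:8@95] asks=[#4:4@102 #1:6@103 #2:9@105]
After op 8 [order #100] limit_sell(price=100, qty=5): fills=none; bids=[#6:8@95] asks=[#100:5@100 #4:4@102 #1:6@103 #2:9@105]
After op 9 [order #101] limit_buy(price=105, qty=5): fills=#101x#100:5@100; bids=[#6:8@95] asks=[#4:4@102 #1:6@103 #2:9@105]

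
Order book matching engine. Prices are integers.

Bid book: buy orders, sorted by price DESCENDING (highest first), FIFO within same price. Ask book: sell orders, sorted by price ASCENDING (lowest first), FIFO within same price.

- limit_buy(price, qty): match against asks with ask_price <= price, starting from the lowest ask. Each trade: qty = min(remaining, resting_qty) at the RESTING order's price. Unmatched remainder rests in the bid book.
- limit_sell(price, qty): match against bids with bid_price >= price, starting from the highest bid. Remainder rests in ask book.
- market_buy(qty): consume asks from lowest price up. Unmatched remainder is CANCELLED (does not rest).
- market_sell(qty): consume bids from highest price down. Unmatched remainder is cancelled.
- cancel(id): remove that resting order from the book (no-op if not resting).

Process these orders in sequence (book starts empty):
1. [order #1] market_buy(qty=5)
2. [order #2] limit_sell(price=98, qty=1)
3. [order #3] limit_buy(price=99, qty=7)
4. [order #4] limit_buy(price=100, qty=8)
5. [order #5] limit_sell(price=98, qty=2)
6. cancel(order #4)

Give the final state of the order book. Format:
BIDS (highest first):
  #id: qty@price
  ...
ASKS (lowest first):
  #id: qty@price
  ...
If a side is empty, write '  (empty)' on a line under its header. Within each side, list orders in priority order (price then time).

After op 1 [order #1] market_buy(qty=5): fills=none; bids=[-] asks=[-]
After op 2 [order #2] limit_sell(price=98, qty=1): fills=none; bids=[-] asks=[#2:1@98]
After op 3 [order #3] limit_buy(price=99, qty=7): fills=#3x#2:1@98; bids=[#3:6@99] asks=[-]
After op 4 [order #4] limit_buy(price=100, qty=8): fills=none; bids=[#4:8@100 #3:6@99] asks=[-]
After op 5 [order #5] limit_sell(price=98, qty=2): fills=#4x#5:2@100; bids=[#4:6@100 #3:6@99] asks=[-]
After op 6 cancel(order #4): fills=none; bids=[#3:6@99] asks=[-]

Answer: BIDS (highest first):
  #3: 6@99
ASKS (lowest first):
  (empty)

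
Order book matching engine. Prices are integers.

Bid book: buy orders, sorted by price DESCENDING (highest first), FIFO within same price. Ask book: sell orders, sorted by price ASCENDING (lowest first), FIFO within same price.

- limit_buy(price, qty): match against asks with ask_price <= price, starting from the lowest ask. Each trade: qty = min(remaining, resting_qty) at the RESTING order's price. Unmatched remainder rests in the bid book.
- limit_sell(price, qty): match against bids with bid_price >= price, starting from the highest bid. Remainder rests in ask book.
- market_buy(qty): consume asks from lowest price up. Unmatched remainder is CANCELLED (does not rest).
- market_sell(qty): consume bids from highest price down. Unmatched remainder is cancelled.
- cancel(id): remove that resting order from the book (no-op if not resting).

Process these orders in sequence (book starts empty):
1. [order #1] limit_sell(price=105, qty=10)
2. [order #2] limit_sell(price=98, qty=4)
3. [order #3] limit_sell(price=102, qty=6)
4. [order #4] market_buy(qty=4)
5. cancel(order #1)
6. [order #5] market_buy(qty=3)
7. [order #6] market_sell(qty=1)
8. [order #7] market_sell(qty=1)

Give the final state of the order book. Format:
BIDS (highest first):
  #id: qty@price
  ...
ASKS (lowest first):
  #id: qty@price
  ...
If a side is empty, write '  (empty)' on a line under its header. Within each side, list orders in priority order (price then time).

After op 1 [order #1] limit_sell(price=105, qty=10): fills=none; bids=[-] asks=[#1:10@105]
After op 2 [order #2] limit_sell(price=98, qty=4): fills=none; bids=[-] asks=[#2:4@98 #1:10@105]
After op 3 [order #3] limit_sell(price=102, qty=6): fills=none; bids=[-] asks=[#2:4@98 #3:6@102 #1:10@105]
After op 4 [order #4] market_buy(qty=4): fills=#4x#2:4@98; bids=[-] asks=[#3:6@102 #1:10@105]
After op 5 cancel(order #1): fills=none; bids=[-] asks=[#3:6@102]
After op 6 [order #5] market_buy(qty=3): fills=#5x#3:3@102; bids=[-] asks=[#3:3@102]
After op 7 [order #6] market_sell(qty=1): fills=none; bids=[-] asks=[#3:3@102]
After op 8 [order #7] market_sell(qty=1): fills=none; bids=[-] asks=[#3:3@102]

Answer: BIDS (highest first):
  (empty)
ASKS (lowest first):
  #3: 3@102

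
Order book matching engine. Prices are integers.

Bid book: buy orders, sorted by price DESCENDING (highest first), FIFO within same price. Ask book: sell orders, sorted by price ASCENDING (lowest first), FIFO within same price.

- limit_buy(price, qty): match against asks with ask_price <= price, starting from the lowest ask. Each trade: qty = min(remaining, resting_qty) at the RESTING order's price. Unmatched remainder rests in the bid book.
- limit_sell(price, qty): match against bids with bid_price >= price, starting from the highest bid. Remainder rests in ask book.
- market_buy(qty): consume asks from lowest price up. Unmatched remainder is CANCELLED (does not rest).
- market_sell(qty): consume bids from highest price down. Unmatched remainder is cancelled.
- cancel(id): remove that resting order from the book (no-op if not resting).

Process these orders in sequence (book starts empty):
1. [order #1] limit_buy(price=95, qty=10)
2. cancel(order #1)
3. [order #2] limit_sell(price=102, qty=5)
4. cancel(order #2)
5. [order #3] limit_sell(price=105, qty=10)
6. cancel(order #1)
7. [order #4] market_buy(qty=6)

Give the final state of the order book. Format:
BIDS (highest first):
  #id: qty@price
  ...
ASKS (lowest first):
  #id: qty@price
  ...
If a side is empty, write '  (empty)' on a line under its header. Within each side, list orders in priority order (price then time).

After op 1 [order #1] limit_buy(price=95, qty=10): fills=none; bids=[#1:10@95] asks=[-]
After op 2 cancel(order #1): fills=none; bids=[-] asks=[-]
After op 3 [order #2] limit_sell(price=102, qty=5): fills=none; bids=[-] asks=[#2:5@102]
After op 4 cancel(order #2): fills=none; bids=[-] asks=[-]
After op 5 [order #3] limit_sell(price=105, qty=10): fills=none; bids=[-] asks=[#3:10@105]
After op 6 cancel(order #1): fills=none; bids=[-] asks=[#3:10@105]
After op 7 [order #4] market_buy(qty=6): fills=#4x#3:6@105; bids=[-] asks=[#3:4@105]

Answer: BIDS (highest first):
  (empty)
ASKS (lowest first):
  #3: 4@105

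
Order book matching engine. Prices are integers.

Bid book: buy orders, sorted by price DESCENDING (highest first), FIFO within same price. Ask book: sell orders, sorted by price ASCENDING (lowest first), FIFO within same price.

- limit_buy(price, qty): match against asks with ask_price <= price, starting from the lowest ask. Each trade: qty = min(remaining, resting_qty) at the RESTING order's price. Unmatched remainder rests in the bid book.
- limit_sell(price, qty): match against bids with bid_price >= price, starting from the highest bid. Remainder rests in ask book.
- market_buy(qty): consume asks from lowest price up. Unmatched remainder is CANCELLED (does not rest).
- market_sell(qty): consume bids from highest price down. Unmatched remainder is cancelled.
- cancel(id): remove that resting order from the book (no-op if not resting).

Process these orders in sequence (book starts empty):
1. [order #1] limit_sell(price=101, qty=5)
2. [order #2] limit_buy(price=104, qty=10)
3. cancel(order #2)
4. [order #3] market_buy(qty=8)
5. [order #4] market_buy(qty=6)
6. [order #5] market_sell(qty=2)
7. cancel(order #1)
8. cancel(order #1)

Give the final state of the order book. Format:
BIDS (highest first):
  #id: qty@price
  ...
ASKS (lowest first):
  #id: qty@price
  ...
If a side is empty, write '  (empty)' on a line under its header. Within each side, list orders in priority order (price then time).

Answer: BIDS (highest first):
  (empty)
ASKS (lowest first):
  (empty)

Derivation:
After op 1 [order #1] limit_sell(price=101, qty=5): fills=none; bids=[-] asks=[#1:5@101]
After op 2 [order #2] limit_buy(price=104, qty=10): fills=#2x#1:5@101; bids=[#2:5@104] asks=[-]
After op 3 cancel(order #2): fills=none; bids=[-] asks=[-]
After op 4 [order #3] market_buy(qty=8): fills=none; bids=[-] asks=[-]
After op 5 [order #4] market_buy(qty=6): fills=none; bids=[-] asks=[-]
After op 6 [order #5] market_sell(qty=2): fills=none; bids=[-] asks=[-]
After op 7 cancel(order #1): fills=none; bids=[-] asks=[-]
After op 8 cancel(order #1): fills=none; bids=[-] asks=[-]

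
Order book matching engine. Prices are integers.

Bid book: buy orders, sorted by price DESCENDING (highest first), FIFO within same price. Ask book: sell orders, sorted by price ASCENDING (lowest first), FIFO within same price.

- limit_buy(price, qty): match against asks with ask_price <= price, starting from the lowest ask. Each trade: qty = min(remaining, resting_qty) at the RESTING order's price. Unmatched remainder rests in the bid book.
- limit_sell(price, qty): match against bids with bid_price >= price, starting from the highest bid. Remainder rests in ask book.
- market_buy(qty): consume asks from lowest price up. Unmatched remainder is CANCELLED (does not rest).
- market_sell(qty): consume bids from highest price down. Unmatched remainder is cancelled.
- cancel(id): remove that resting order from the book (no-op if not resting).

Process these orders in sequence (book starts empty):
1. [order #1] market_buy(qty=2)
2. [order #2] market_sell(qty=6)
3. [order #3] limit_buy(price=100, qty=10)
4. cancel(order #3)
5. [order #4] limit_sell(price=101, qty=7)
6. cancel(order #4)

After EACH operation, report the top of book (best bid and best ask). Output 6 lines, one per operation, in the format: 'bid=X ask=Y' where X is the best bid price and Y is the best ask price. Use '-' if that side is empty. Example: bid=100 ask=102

After op 1 [order #1] market_buy(qty=2): fills=none; bids=[-] asks=[-]
After op 2 [order #2] market_sell(qty=6): fills=none; bids=[-] asks=[-]
After op 3 [order #3] limit_buy(price=100, qty=10): fills=none; bids=[#3:10@100] asks=[-]
After op 4 cancel(order #3): fills=none; bids=[-] asks=[-]
After op 5 [order #4] limit_sell(price=101, qty=7): fills=none; bids=[-] asks=[#4:7@101]
After op 6 cancel(order #4): fills=none; bids=[-] asks=[-]

Answer: bid=- ask=-
bid=- ask=-
bid=100 ask=-
bid=- ask=-
bid=- ask=101
bid=- ask=-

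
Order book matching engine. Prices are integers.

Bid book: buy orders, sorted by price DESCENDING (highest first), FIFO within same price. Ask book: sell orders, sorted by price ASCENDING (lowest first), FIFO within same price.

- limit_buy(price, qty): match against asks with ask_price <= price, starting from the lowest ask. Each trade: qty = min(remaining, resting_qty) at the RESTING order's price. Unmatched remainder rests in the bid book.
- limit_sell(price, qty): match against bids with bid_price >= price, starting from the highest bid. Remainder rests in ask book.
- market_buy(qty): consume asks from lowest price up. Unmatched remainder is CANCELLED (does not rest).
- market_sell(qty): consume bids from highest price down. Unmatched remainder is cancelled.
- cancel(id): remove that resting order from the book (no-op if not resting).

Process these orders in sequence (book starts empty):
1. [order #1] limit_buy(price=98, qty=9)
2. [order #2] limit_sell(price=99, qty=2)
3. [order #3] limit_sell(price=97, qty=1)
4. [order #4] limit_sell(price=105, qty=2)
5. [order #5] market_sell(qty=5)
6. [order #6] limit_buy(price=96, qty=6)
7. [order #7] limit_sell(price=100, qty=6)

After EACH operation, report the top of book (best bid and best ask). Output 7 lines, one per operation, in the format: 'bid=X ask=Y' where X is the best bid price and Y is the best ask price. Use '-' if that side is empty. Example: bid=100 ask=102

After op 1 [order #1] limit_buy(price=98, qty=9): fills=none; bids=[#1:9@98] asks=[-]
After op 2 [order #2] limit_sell(price=99, qty=2): fills=none; bids=[#1:9@98] asks=[#2:2@99]
After op 3 [order #3] limit_sell(price=97, qty=1): fills=#1x#3:1@98; bids=[#1:8@98] asks=[#2:2@99]
After op 4 [order #4] limit_sell(price=105, qty=2): fills=none; bids=[#1:8@98] asks=[#2:2@99 #4:2@105]
After op 5 [order #5] market_sell(qty=5): fills=#1x#5:5@98; bids=[#1:3@98] asks=[#2:2@99 #4:2@105]
After op 6 [order #6] limit_buy(price=96, qty=6): fills=none; bids=[#1:3@98 #6:6@96] asks=[#2:2@99 #4:2@105]
After op 7 [order #7] limit_sell(price=100, qty=6): fills=none; bids=[#1:3@98 #6:6@96] asks=[#2:2@99 #7:6@100 #4:2@105]

Answer: bid=98 ask=-
bid=98 ask=99
bid=98 ask=99
bid=98 ask=99
bid=98 ask=99
bid=98 ask=99
bid=98 ask=99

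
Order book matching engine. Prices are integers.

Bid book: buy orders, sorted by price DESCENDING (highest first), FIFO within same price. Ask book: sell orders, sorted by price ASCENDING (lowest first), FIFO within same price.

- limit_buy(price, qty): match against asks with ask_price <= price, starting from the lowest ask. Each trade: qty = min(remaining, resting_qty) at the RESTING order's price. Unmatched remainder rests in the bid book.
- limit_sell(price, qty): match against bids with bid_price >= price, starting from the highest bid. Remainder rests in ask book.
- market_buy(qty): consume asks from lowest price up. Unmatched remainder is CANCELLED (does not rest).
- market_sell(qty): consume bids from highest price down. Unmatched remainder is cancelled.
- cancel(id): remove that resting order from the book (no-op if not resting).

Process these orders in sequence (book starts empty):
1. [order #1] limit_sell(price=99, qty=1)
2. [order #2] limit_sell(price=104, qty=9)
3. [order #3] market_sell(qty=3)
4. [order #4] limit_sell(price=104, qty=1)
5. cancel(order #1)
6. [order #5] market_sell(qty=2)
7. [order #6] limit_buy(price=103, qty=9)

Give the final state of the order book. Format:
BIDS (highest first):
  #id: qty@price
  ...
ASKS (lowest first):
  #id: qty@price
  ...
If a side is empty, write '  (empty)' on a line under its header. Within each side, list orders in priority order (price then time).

After op 1 [order #1] limit_sell(price=99, qty=1): fills=none; bids=[-] asks=[#1:1@99]
After op 2 [order #2] limit_sell(price=104, qty=9): fills=none; bids=[-] asks=[#1:1@99 #2:9@104]
After op 3 [order #3] market_sell(qty=3): fills=none; bids=[-] asks=[#1:1@99 #2:9@104]
After op 4 [order #4] limit_sell(price=104, qty=1): fills=none; bids=[-] asks=[#1:1@99 #2:9@104 #4:1@104]
After op 5 cancel(order #1): fills=none; bids=[-] asks=[#2:9@104 #4:1@104]
After op 6 [order #5] market_sell(qty=2): fills=none; bids=[-] asks=[#2:9@104 #4:1@104]
After op 7 [order #6] limit_buy(price=103, qty=9): fills=none; bids=[#6:9@103] asks=[#2:9@104 #4:1@104]

Answer: BIDS (highest first):
  #6: 9@103
ASKS (lowest first):
  #2: 9@104
  #4: 1@104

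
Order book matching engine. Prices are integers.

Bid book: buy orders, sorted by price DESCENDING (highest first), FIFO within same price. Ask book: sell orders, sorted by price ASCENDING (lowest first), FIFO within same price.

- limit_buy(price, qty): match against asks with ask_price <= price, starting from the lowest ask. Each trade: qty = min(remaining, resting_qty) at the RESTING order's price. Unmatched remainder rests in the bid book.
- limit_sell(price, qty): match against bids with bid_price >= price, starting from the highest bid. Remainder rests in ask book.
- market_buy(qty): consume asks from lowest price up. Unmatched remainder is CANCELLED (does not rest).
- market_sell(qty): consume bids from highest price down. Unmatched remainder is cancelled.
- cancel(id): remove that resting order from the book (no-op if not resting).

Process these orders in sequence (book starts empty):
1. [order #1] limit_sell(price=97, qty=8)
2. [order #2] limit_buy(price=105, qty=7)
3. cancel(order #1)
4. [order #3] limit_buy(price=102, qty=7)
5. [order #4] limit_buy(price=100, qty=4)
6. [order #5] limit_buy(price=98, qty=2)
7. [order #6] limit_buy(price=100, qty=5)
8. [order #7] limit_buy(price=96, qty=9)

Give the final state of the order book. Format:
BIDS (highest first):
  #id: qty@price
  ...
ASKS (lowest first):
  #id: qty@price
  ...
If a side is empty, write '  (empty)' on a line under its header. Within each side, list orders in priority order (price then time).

Answer: BIDS (highest first):
  #3: 7@102
  #4: 4@100
  #6: 5@100
  #5: 2@98
  #7: 9@96
ASKS (lowest first):
  (empty)

Derivation:
After op 1 [order #1] limit_sell(price=97, qty=8): fills=none; bids=[-] asks=[#1:8@97]
After op 2 [order #2] limit_buy(price=105, qty=7): fills=#2x#1:7@97; bids=[-] asks=[#1:1@97]
After op 3 cancel(order #1): fills=none; bids=[-] asks=[-]
After op 4 [order #3] limit_buy(price=102, qty=7): fills=none; bids=[#3:7@102] asks=[-]
After op 5 [order #4] limit_buy(price=100, qty=4): fills=none; bids=[#3:7@102 #4:4@100] asks=[-]
After op 6 [order #5] limit_buy(price=98, qty=2): fills=none; bids=[#3:7@102 #4:4@100 #5:2@98] asks=[-]
After op 7 [order #6] limit_buy(price=100, qty=5): fills=none; bids=[#3:7@102 #4:4@100 #6:5@100 #5:2@98] asks=[-]
After op 8 [order #7] limit_buy(price=96, qty=9): fills=none; bids=[#3:7@102 #4:4@100 #6:5@100 #5:2@98 #7:9@96] asks=[-]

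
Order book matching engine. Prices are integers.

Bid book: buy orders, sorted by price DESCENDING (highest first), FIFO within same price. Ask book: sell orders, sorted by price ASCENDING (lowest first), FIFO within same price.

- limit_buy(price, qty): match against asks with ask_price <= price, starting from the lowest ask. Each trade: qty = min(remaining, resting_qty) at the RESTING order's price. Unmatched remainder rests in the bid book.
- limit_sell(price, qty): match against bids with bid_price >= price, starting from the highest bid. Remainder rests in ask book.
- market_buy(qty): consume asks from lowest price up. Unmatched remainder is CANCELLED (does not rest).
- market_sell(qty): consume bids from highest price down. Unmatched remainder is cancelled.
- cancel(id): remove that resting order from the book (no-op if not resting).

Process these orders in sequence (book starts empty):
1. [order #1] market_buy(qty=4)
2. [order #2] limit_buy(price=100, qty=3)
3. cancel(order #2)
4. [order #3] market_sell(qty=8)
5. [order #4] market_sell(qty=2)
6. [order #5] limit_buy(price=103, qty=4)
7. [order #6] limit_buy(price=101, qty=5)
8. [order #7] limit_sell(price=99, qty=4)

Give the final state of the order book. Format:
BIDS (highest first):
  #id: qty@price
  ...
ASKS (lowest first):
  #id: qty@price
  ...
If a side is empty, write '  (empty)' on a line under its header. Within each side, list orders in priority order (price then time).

Answer: BIDS (highest first):
  #6: 5@101
ASKS (lowest first):
  (empty)

Derivation:
After op 1 [order #1] market_buy(qty=4): fills=none; bids=[-] asks=[-]
After op 2 [order #2] limit_buy(price=100, qty=3): fills=none; bids=[#2:3@100] asks=[-]
After op 3 cancel(order #2): fills=none; bids=[-] asks=[-]
After op 4 [order #3] market_sell(qty=8): fills=none; bids=[-] asks=[-]
After op 5 [order #4] market_sell(qty=2): fills=none; bids=[-] asks=[-]
After op 6 [order #5] limit_buy(price=103, qty=4): fills=none; bids=[#5:4@103] asks=[-]
After op 7 [order #6] limit_buy(price=101, qty=5): fills=none; bids=[#5:4@103 #6:5@101] asks=[-]
After op 8 [order #7] limit_sell(price=99, qty=4): fills=#5x#7:4@103; bids=[#6:5@101] asks=[-]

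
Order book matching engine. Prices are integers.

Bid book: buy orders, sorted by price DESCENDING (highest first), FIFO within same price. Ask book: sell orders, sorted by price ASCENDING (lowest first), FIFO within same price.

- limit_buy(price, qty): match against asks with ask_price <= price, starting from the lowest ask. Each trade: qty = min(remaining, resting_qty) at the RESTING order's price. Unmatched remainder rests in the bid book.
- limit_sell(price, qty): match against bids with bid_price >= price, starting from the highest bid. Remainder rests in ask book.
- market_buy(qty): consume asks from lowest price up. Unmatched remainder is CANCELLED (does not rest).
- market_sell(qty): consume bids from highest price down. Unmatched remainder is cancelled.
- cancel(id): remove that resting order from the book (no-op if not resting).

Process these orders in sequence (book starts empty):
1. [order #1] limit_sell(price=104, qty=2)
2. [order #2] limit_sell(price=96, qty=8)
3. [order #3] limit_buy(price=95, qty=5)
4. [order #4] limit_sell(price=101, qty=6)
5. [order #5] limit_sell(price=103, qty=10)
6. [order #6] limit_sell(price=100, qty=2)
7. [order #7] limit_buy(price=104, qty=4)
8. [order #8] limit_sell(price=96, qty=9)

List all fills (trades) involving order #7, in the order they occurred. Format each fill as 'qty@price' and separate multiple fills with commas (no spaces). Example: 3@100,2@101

After op 1 [order #1] limit_sell(price=104, qty=2): fills=none; bids=[-] asks=[#1:2@104]
After op 2 [order #2] limit_sell(price=96, qty=8): fills=none; bids=[-] asks=[#2:8@96 #1:2@104]
After op 3 [order #3] limit_buy(price=95, qty=5): fills=none; bids=[#3:5@95] asks=[#2:8@96 #1:2@104]
After op 4 [order #4] limit_sell(price=101, qty=6): fills=none; bids=[#3:5@95] asks=[#2:8@96 #4:6@101 #1:2@104]
After op 5 [order #5] limit_sell(price=103, qty=10): fills=none; bids=[#3:5@95] asks=[#2:8@96 #4:6@101 #5:10@103 #1:2@104]
After op 6 [order #6] limit_sell(price=100, qty=2): fills=none; bids=[#3:5@95] asks=[#2:8@96 #6:2@100 #4:6@101 #5:10@103 #1:2@104]
After op 7 [order #7] limit_buy(price=104, qty=4): fills=#7x#2:4@96; bids=[#3:5@95] asks=[#2:4@96 #6:2@100 #4:6@101 #5:10@103 #1:2@104]
After op 8 [order #8] limit_sell(price=96, qty=9): fills=none; bids=[#3:5@95] asks=[#2:4@96 #8:9@96 #6:2@100 #4:6@101 #5:10@103 #1:2@104]

Answer: 4@96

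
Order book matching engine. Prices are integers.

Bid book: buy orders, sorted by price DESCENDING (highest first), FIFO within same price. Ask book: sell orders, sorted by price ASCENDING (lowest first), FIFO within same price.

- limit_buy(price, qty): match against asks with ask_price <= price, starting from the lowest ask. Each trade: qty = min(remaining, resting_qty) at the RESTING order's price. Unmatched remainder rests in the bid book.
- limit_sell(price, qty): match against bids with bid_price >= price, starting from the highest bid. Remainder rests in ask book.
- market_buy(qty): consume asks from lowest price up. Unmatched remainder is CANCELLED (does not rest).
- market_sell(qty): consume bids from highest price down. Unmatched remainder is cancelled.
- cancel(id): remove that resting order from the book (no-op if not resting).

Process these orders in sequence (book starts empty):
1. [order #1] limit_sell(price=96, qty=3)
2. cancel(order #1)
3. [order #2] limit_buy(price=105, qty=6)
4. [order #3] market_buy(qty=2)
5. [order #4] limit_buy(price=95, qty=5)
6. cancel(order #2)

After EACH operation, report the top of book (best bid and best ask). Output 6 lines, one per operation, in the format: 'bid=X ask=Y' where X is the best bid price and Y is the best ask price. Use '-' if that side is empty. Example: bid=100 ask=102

After op 1 [order #1] limit_sell(price=96, qty=3): fills=none; bids=[-] asks=[#1:3@96]
After op 2 cancel(order #1): fills=none; bids=[-] asks=[-]
After op 3 [order #2] limit_buy(price=105, qty=6): fills=none; bids=[#2:6@105] asks=[-]
After op 4 [order #3] market_buy(qty=2): fills=none; bids=[#2:6@105] asks=[-]
After op 5 [order #4] limit_buy(price=95, qty=5): fills=none; bids=[#2:6@105 #4:5@95] asks=[-]
After op 6 cancel(order #2): fills=none; bids=[#4:5@95] asks=[-]

Answer: bid=- ask=96
bid=- ask=-
bid=105 ask=-
bid=105 ask=-
bid=105 ask=-
bid=95 ask=-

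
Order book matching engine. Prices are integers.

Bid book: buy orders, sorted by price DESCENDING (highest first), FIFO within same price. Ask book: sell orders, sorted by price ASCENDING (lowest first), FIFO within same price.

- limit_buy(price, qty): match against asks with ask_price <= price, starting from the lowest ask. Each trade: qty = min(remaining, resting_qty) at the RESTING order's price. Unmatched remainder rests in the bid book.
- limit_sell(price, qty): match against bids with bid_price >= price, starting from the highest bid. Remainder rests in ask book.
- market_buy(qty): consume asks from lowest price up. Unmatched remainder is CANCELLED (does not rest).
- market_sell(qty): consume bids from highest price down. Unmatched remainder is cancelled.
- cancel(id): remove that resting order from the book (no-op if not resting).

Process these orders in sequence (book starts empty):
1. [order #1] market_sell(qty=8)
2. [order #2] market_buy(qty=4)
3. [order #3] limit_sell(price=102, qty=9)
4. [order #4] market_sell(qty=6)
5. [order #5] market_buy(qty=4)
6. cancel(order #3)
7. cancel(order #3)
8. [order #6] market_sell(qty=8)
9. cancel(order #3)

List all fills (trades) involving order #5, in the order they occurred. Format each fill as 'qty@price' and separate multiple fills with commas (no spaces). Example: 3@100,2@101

Answer: 4@102

Derivation:
After op 1 [order #1] market_sell(qty=8): fills=none; bids=[-] asks=[-]
After op 2 [order #2] market_buy(qty=4): fills=none; bids=[-] asks=[-]
After op 3 [order #3] limit_sell(price=102, qty=9): fills=none; bids=[-] asks=[#3:9@102]
After op 4 [order #4] market_sell(qty=6): fills=none; bids=[-] asks=[#3:9@102]
After op 5 [order #5] market_buy(qty=4): fills=#5x#3:4@102; bids=[-] asks=[#3:5@102]
After op 6 cancel(order #3): fills=none; bids=[-] asks=[-]
After op 7 cancel(order #3): fills=none; bids=[-] asks=[-]
After op 8 [order #6] market_sell(qty=8): fills=none; bids=[-] asks=[-]
After op 9 cancel(order #3): fills=none; bids=[-] asks=[-]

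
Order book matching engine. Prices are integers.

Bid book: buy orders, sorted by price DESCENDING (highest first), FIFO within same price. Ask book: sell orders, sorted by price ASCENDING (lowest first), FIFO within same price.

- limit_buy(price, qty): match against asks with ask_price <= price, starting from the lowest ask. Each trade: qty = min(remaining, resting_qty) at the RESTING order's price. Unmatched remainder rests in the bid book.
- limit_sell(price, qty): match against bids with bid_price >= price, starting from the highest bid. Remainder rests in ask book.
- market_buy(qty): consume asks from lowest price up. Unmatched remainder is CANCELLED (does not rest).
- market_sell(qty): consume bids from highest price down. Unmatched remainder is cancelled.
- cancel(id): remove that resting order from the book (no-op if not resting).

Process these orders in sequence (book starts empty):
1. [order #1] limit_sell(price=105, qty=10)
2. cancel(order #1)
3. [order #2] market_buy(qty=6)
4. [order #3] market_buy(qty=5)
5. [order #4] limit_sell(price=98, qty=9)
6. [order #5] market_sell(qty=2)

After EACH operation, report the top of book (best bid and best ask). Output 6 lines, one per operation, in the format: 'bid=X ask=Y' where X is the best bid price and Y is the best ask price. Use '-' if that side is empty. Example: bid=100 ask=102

After op 1 [order #1] limit_sell(price=105, qty=10): fills=none; bids=[-] asks=[#1:10@105]
After op 2 cancel(order #1): fills=none; bids=[-] asks=[-]
After op 3 [order #2] market_buy(qty=6): fills=none; bids=[-] asks=[-]
After op 4 [order #3] market_buy(qty=5): fills=none; bids=[-] asks=[-]
After op 5 [order #4] limit_sell(price=98, qty=9): fills=none; bids=[-] asks=[#4:9@98]
After op 6 [order #5] market_sell(qty=2): fills=none; bids=[-] asks=[#4:9@98]

Answer: bid=- ask=105
bid=- ask=-
bid=- ask=-
bid=- ask=-
bid=- ask=98
bid=- ask=98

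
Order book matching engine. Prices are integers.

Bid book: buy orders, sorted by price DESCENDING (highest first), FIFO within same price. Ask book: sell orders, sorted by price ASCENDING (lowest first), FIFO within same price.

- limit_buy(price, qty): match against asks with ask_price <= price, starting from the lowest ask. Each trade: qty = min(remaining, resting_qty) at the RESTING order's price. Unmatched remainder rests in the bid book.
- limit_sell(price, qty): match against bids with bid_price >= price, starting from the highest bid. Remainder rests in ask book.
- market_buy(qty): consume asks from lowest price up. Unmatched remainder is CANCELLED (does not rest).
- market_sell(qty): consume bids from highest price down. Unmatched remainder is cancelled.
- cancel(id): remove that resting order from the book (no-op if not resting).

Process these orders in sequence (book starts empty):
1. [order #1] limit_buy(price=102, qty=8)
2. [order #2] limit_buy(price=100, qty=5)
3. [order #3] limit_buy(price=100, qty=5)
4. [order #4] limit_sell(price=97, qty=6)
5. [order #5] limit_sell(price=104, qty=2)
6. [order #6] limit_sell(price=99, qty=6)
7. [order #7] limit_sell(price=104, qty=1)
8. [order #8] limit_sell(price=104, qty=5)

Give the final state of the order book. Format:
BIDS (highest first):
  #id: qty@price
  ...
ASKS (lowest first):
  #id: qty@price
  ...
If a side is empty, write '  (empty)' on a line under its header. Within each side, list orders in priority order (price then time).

After op 1 [order #1] limit_buy(price=102, qty=8): fills=none; bids=[#1:8@102] asks=[-]
After op 2 [order #2] limit_buy(price=100, qty=5): fills=none; bids=[#1:8@102 #2:5@100] asks=[-]
After op 3 [order #3] limit_buy(price=100, qty=5): fills=none; bids=[#1:8@102 #2:5@100 #3:5@100] asks=[-]
After op 4 [order #4] limit_sell(price=97, qty=6): fills=#1x#4:6@102; bids=[#1:2@102 #2:5@100 #3:5@100] asks=[-]
After op 5 [order #5] limit_sell(price=104, qty=2): fills=none; bids=[#1:2@102 #2:5@100 #3:5@100] asks=[#5:2@104]
After op 6 [order #6] limit_sell(price=99, qty=6): fills=#1x#6:2@102 #2x#6:4@100; bids=[#2:1@100 #3:5@100] asks=[#5:2@104]
After op 7 [order #7] limit_sell(price=104, qty=1): fills=none; bids=[#2:1@100 #3:5@100] asks=[#5:2@104 #7:1@104]
After op 8 [order #8] limit_sell(price=104, qty=5): fills=none; bids=[#2:1@100 #3:5@100] asks=[#5:2@104 #7:1@104 #8:5@104]

Answer: BIDS (highest first):
  #2: 1@100
  #3: 5@100
ASKS (lowest first):
  #5: 2@104
  #7: 1@104
  #8: 5@104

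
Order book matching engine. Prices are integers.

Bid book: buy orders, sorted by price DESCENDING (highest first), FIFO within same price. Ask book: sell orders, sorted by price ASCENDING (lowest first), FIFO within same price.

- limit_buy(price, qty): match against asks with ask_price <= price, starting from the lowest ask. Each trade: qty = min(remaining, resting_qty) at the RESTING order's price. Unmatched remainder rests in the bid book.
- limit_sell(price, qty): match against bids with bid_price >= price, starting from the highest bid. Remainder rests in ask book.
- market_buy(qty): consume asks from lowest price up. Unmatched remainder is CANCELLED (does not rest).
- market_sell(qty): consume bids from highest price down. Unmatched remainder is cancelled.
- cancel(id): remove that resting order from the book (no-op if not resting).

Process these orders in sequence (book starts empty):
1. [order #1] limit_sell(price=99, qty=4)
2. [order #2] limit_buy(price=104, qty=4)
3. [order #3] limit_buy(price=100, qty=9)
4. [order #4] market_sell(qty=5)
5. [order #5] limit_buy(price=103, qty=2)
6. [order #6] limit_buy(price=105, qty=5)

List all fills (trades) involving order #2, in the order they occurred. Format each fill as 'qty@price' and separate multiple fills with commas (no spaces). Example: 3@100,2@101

Answer: 4@99

Derivation:
After op 1 [order #1] limit_sell(price=99, qty=4): fills=none; bids=[-] asks=[#1:4@99]
After op 2 [order #2] limit_buy(price=104, qty=4): fills=#2x#1:4@99; bids=[-] asks=[-]
After op 3 [order #3] limit_buy(price=100, qty=9): fills=none; bids=[#3:9@100] asks=[-]
After op 4 [order #4] market_sell(qty=5): fills=#3x#4:5@100; bids=[#3:4@100] asks=[-]
After op 5 [order #5] limit_buy(price=103, qty=2): fills=none; bids=[#5:2@103 #3:4@100] asks=[-]
After op 6 [order #6] limit_buy(price=105, qty=5): fills=none; bids=[#6:5@105 #5:2@103 #3:4@100] asks=[-]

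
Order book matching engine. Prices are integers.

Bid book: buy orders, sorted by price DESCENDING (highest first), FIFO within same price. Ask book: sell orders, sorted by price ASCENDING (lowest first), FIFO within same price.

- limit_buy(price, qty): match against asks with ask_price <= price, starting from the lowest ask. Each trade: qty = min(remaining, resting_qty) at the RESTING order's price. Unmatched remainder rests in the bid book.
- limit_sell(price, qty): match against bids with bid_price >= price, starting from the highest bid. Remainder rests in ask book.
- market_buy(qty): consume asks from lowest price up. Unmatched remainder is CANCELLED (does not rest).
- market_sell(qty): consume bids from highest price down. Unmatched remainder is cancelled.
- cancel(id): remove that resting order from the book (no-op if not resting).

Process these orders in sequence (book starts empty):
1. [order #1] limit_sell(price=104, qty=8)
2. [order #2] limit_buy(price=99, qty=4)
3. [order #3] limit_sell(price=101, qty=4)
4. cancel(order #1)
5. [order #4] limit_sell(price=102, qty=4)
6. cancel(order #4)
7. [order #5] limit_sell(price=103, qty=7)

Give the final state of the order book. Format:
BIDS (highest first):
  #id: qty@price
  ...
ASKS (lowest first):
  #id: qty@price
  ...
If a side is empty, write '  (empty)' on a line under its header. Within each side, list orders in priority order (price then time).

Answer: BIDS (highest first):
  #2: 4@99
ASKS (lowest first):
  #3: 4@101
  #5: 7@103

Derivation:
After op 1 [order #1] limit_sell(price=104, qty=8): fills=none; bids=[-] asks=[#1:8@104]
After op 2 [order #2] limit_buy(price=99, qty=4): fills=none; bids=[#2:4@99] asks=[#1:8@104]
After op 3 [order #3] limit_sell(price=101, qty=4): fills=none; bids=[#2:4@99] asks=[#3:4@101 #1:8@104]
After op 4 cancel(order #1): fills=none; bids=[#2:4@99] asks=[#3:4@101]
After op 5 [order #4] limit_sell(price=102, qty=4): fills=none; bids=[#2:4@99] asks=[#3:4@101 #4:4@102]
After op 6 cancel(order #4): fills=none; bids=[#2:4@99] asks=[#3:4@101]
After op 7 [order #5] limit_sell(price=103, qty=7): fills=none; bids=[#2:4@99] asks=[#3:4@101 #5:7@103]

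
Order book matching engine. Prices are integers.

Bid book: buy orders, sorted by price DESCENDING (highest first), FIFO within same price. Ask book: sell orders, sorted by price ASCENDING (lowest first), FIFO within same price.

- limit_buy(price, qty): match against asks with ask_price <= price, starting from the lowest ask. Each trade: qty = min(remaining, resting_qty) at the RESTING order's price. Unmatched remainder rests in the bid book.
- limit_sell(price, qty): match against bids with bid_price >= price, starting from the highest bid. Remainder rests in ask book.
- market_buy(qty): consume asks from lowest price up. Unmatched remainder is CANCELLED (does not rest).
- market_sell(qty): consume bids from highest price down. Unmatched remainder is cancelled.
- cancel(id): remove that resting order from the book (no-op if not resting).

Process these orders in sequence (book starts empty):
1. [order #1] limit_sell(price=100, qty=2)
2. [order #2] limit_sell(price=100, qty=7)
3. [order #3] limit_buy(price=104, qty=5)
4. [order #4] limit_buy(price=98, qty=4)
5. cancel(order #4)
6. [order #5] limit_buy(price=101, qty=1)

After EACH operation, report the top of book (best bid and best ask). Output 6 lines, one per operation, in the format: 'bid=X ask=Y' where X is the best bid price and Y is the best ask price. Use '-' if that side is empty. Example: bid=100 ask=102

After op 1 [order #1] limit_sell(price=100, qty=2): fills=none; bids=[-] asks=[#1:2@100]
After op 2 [order #2] limit_sell(price=100, qty=7): fills=none; bids=[-] asks=[#1:2@100 #2:7@100]
After op 3 [order #3] limit_buy(price=104, qty=5): fills=#3x#1:2@100 #3x#2:3@100; bids=[-] asks=[#2:4@100]
After op 4 [order #4] limit_buy(price=98, qty=4): fills=none; bids=[#4:4@98] asks=[#2:4@100]
After op 5 cancel(order #4): fills=none; bids=[-] asks=[#2:4@100]
After op 6 [order #5] limit_buy(price=101, qty=1): fills=#5x#2:1@100; bids=[-] asks=[#2:3@100]

Answer: bid=- ask=100
bid=- ask=100
bid=- ask=100
bid=98 ask=100
bid=- ask=100
bid=- ask=100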